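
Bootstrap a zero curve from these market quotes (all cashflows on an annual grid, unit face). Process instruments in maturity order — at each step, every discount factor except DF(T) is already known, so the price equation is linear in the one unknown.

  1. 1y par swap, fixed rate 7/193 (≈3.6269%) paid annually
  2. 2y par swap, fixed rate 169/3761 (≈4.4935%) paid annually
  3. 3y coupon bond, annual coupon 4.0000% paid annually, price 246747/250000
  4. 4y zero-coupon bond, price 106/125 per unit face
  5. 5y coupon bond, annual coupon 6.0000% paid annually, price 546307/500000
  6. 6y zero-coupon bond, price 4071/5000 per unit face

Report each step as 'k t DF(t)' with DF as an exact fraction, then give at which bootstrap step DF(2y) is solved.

1 1 193/200
2 2 1831/2000
3 3 8767/10000
4 4 106/125
5 5 8267/10000
6 6 4071/5000
DF(2y) is solved at step 2

step 1 [1y] swap r/1=7/193: DF=(1 − 7/193·(0))/(1+7/193) = 193/200 ≈ 0.965000
step 2 [2y] swap r/1=169/3761: DF=(1 − 169/3761·(0.965000))/(1+169/3761) = 1831/2000 ≈ 0.915500
step 3 [3y] bond c/1=1/25: DF=(246747/250000 − 1/25·(0.965000+0.915500))/(1+1/25) = 8767/10000 ≈ 0.876700
step 4 [4y] zero: DF = P = 106/125 ≈ 0.848000
step 5 [5y] bond c/1=3/50: DF=(546307/500000 − 3/50·(0.965000+0.915500+0.876700+0.848000))/(1+3/50) = 8267/10000 ≈ 0.826700
step 6 [6y] zero: DF = P = 4071/5000 ≈ 0.814200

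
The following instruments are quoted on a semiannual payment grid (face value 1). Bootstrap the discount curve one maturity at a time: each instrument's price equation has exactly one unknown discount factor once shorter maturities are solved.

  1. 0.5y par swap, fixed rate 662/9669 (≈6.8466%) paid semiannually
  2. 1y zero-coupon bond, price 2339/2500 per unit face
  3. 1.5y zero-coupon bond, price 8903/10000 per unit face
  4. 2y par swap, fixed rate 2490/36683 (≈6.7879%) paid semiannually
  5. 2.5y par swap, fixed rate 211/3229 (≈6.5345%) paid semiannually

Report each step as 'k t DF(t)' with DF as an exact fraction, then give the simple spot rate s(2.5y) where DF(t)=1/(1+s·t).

step 1 [0.5y] swap r/2=331/9669: DF=(1 − 331/9669·(0))/(1+331/9669) = 9669/10000 ≈ 0.966900
step 2 [1y] zero: DF = P = 2339/2500 ≈ 0.935600
step 3 [1.5y] zero: DF = P = 8903/10000 ≈ 0.890300
step 4 [2y] swap r/2=1245/36683: DF=(1 − 1245/36683·(0.966900+0.935600+0.890300))/(1+1245/36683) = 1751/2000 ≈ 0.875500
step 5 [2.5y] swap r/2=211/6458: DF=(1 − 211/6458·(0.966900+0.935600+0.890300+0.875500))/(1+211/6458) = 8523/10000 ≈ 0.852300

1 1/2 9669/10000
2 1 2339/2500
3 3/2 8903/10000
4 2 1751/2000
5 5/2 8523/10000
s(2.5y) = (1/(8523/10000) − 1)/(5/2) = 2954/42615 ≈ 6.9318%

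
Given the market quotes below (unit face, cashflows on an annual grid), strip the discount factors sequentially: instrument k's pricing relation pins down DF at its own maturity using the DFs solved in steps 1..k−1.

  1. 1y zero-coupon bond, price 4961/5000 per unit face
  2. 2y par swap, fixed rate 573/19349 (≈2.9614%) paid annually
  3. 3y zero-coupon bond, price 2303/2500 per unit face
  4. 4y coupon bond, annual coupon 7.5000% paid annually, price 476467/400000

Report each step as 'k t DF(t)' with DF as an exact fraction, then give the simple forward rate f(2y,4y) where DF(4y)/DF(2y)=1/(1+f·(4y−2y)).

step 1 [1y] zero: DF = P = 4961/5000 ≈ 0.992200
step 2 [2y] swap r/1=573/19349: DF=(1 − 573/19349·(0.992200))/(1+573/19349) = 9427/10000 ≈ 0.942700
step 3 [3y] zero: DF = P = 2303/2500 ≈ 0.921200
step 4 [4y] bond c/1=3/40: DF=(476467/400000 − 3/40·(0.992200+0.942700+0.921200))/(1+3/40) = 568/625 ≈ 0.908800

1 1 4961/5000
2 2 9427/10000
3 3 2303/2500
4 4 568/625
f(2y,4y) = ((9427/10000)/(568/625) − 1)/(2) = 339/18176 ≈ 1.8651%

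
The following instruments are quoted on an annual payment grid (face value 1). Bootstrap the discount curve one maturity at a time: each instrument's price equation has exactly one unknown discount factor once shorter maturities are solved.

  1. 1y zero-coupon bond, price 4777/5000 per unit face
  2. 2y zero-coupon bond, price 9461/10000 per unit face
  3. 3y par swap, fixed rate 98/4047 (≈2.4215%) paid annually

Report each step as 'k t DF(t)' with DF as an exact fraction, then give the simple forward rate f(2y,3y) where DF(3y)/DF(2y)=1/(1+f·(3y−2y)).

1 1 4777/5000
2 2 9461/10000
3 3 4657/5000
f(2y,3y) = ((9461/10000)/(4657/5000) − 1)/(1) = 147/9314 ≈ 1.5783%

step 1 [1y] zero: DF = P = 4777/5000 ≈ 0.955400
step 2 [2y] zero: DF = P = 9461/10000 ≈ 0.946100
step 3 [3y] swap r/1=98/4047: DF=(1 − 98/4047·(0.955400+0.946100))/(1+98/4047) = 4657/5000 ≈ 0.931400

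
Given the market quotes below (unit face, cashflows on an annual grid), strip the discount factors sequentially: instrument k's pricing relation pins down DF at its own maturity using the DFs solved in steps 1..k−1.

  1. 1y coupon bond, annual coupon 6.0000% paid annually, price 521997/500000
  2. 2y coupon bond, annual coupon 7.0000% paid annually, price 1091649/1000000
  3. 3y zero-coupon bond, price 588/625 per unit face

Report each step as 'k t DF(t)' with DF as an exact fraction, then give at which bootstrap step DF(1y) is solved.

1 1 9849/10000
2 2 4779/5000
3 3 588/625
DF(1y) is solved at step 1

step 1 [1y] bond c/1=3/50: DF=(521997/500000 − 3/50·(0))/(1+3/50) = 9849/10000 ≈ 0.984900
step 2 [2y] bond c/1=7/100: DF=(1091649/1000000 − 7/100·(0.984900))/(1+7/100) = 4779/5000 ≈ 0.955800
step 3 [3y] zero: DF = P = 588/625 ≈ 0.940800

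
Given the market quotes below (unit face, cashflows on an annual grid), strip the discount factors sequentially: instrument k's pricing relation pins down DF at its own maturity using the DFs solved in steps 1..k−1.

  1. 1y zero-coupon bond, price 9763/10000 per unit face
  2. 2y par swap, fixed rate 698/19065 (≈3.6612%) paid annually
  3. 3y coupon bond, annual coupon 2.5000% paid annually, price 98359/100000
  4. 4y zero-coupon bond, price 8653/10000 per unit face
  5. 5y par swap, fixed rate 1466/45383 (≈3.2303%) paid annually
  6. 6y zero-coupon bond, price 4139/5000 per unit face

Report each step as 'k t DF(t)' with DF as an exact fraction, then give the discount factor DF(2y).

1 1 9763/10000
2 2 4651/5000
3 3 9131/10000
4 4 8653/10000
5 5 4267/5000
6 6 4139/5000
DF(2y) = 4651/5000 ≈ 0.930200

step 1 [1y] zero: DF = P = 9763/10000 ≈ 0.976300
step 2 [2y] swap r/1=698/19065: DF=(1 − 698/19065·(0.976300))/(1+698/19065) = 4651/5000 ≈ 0.930200
step 3 [3y] bond c/1=1/40: DF=(98359/100000 − 1/40·(0.976300+0.930200))/(1+1/40) = 9131/10000 ≈ 0.913100
step 4 [4y] zero: DF = P = 8653/10000 ≈ 0.865300
step 5 [5y] swap r/1=1466/45383: DF=(1 − 1466/45383·(0.976300+0.930200+0.913100+0.865300))/(1+1466/45383) = 4267/5000 ≈ 0.853400
step 6 [6y] zero: DF = P = 4139/5000 ≈ 0.827800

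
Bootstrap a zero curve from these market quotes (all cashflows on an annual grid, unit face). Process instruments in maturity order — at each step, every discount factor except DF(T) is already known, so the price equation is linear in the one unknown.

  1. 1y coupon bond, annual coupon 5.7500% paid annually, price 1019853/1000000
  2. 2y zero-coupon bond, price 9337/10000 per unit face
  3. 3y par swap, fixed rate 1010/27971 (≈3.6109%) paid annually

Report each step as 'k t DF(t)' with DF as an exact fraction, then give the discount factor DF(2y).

1 1 2411/2500
2 2 9337/10000
3 3 899/1000
DF(2y) = 9337/10000 ≈ 0.933700

step 1 [1y] bond c/1=23/400: DF=(1019853/1000000 − 23/400·(0))/(1+23/400) = 2411/2500 ≈ 0.964400
step 2 [2y] zero: DF = P = 9337/10000 ≈ 0.933700
step 3 [3y] swap r/1=1010/27971: DF=(1 − 1010/27971·(0.964400+0.933700))/(1+1010/27971) = 899/1000 ≈ 0.899000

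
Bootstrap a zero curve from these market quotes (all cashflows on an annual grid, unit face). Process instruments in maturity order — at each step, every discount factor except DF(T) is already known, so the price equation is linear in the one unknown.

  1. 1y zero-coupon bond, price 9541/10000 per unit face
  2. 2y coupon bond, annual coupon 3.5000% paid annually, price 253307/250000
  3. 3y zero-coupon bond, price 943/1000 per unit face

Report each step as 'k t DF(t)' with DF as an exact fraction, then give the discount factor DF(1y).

step 1 [1y] zero: DF = P = 9541/10000 ≈ 0.954100
step 2 [2y] bond c/1=7/200: DF=(253307/250000 − 7/200·(0.954100))/(1+7/200) = 9467/10000 ≈ 0.946700
step 3 [3y] zero: DF = P = 943/1000 ≈ 0.943000

1 1 9541/10000
2 2 9467/10000
3 3 943/1000
DF(1y) = 9541/10000 ≈ 0.954100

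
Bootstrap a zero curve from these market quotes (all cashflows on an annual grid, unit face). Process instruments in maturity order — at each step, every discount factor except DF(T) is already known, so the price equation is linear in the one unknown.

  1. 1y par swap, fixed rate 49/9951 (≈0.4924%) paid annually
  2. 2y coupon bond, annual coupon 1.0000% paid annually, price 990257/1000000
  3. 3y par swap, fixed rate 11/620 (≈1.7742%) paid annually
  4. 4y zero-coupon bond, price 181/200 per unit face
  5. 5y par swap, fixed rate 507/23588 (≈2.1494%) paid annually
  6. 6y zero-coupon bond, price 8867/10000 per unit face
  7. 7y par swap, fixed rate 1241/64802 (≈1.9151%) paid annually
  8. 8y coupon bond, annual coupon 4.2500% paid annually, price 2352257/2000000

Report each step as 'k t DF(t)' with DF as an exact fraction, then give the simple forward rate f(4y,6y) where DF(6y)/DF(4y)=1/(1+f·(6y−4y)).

1 1 9951/10000
2 2 4853/5000
3 3 9483/10000
4 4 181/200
5 5 4493/5000
6 6 8867/10000
7 7 8759/10000
8 8 108/125
f(4y,6y) = ((181/200)/(8867/10000) − 1)/(2) = 183/17734 ≈ 1.0319%

step 1 [1y] swap r/1=49/9951: DF=(1 − 49/9951·(0))/(1+49/9951) = 9951/10000 ≈ 0.995100
step 2 [2y] bond c/1=1/100: DF=(990257/1000000 − 1/100·(0.995100))/(1+1/100) = 4853/5000 ≈ 0.970600
step 3 [3y] swap r/1=11/620: DF=(1 − 11/620·(0.995100+0.970600))/(1+11/620) = 9483/10000 ≈ 0.948300
step 4 [4y] zero: DF = P = 181/200 ≈ 0.905000
step 5 [5y] swap r/1=507/23588: DF=(1 − 507/23588·(0.995100+0.970600+0.948300+0.905000))/(1+507/23588) = 4493/5000 ≈ 0.898600
step 6 [6y] zero: DF = P = 8867/10000 ≈ 0.886700
step 7 [7y] swap r/1=1241/64802: DF=(1 − 1241/64802·(0.995100+0.970600+0.948300+0.905000+0.898600+0.886700))/(1+1241/64802) = 8759/10000 ≈ 0.875900
step 8 [8y] bond c/1=17/400: DF=(2352257/2000000 − 17/400·(0.995100+0.970600+0.948300+0.905000+0.898600+0.886700+0.875900))/(1+17/400) = 108/125 ≈ 0.864000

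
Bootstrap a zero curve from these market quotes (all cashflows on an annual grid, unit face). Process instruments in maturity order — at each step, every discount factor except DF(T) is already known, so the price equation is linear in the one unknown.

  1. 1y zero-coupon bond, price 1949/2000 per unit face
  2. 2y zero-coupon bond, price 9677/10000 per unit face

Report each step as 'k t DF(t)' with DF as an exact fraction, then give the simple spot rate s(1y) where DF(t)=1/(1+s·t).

step 1 [1y] zero: DF = P = 1949/2000 ≈ 0.974500
step 2 [2y] zero: DF = P = 9677/10000 ≈ 0.967700

1 1 1949/2000
2 2 9677/10000
s(1y) = (1/(1949/2000) − 1)/(1) = 51/1949 ≈ 2.6167%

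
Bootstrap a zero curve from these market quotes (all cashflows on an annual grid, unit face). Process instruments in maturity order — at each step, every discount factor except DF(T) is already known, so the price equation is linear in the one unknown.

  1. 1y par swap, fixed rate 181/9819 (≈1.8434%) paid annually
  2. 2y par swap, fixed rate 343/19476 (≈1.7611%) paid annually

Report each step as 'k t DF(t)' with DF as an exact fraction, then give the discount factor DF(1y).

step 1 [1y] swap r/1=181/9819: DF=(1 − 181/9819·(0))/(1+181/9819) = 9819/10000 ≈ 0.981900
step 2 [2y] swap r/1=343/19476: DF=(1 − 343/19476·(0.981900))/(1+343/19476) = 9657/10000 ≈ 0.965700

1 1 9819/10000
2 2 9657/10000
DF(1y) = 9819/10000 ≈ 0.981900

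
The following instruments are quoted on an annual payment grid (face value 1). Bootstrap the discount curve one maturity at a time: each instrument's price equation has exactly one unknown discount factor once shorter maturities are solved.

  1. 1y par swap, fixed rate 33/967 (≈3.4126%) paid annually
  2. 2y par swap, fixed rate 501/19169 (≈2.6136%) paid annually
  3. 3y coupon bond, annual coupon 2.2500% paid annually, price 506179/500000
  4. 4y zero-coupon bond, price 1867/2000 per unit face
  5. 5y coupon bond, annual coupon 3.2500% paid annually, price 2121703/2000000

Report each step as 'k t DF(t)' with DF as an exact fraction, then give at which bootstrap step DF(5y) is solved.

step 1 [1y] swap r/1=33/967: DF=(1 − 33/967·(0))/(1+33/967) = 967/1000 ≈ 0.967000
step 2 [2y] swap r/1=501/19169: DF=(1 − 501/19169·(0.967000))/(1+501/19169) = 9499/10000 ≈ 0.949900
step 3 [3y] bond c/1=9/400: DF=(506179/500000 − 9/400·(0.967000+0.949900))/(1+9/400) = 9479/10000 ≈ 0.947900
step 4 [4y] zero: DF = P = 1867/2000 ≈ 0.933500
step 5 [5y] bond c/1=13/400: DF=(2121703/2000000 − 13/400·(0.967000+0.949900+0.947900+0.933500))/(1+13/400) = 9079/10000 ≈ 0.907900

1 1 967/1000
2 2 9499/10000
3 3 9479/10000
4 4 1867/2000
5 5 9079/10000
DF(5y) is solved at step 5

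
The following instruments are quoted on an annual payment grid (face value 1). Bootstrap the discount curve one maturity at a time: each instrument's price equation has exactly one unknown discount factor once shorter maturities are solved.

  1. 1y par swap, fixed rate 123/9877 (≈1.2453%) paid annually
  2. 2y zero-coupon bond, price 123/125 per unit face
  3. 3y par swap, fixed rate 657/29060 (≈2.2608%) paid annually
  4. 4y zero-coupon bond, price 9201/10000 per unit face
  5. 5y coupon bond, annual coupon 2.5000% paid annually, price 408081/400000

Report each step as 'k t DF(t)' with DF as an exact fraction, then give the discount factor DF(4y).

step 1 [1y] swap r/1=123/9877: DF=(1 − 123/9877·(0))/(1+123/9877) = 9877/10000 ≈ 0.987700
step 2 [2y] zero: DF = P = 123/125 ≈ 0.984000
step 3 [3y] swap r/1=657/29060: DF=(1 − 657/29060·(0.987700+0.984000))/(1+657/29060) = 9343/10000 ≈ 0.934300
step 4 [4y] zero: DF = P = 9201/10000 ≈ 0.920100
step 5 [5y] bond c/1=1/40: DF=(408081/400000 − 1/40·(0.987700+0.984000+0.934300+0.920100))/(1+1/40) = 451/500 ≈ 0.902000

1 1 9877/10000
2 2 123/125
3 3 9343/10000
4 4 9201/10000
5 5 451/500
DF(4y) = 9201/10000 ≈ 0.920100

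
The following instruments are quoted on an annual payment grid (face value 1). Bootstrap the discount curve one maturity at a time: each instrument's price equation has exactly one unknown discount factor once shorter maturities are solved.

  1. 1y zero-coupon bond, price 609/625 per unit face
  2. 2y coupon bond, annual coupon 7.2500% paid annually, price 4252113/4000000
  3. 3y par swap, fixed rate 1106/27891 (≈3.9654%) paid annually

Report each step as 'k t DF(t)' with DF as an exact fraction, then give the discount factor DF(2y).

step 1 [1y] zero: DF = P = 609/625 ≈ 0.974400
step 2 [2y] bond c/1=29/400: DF=(4252113/4000000 − 29/400·(0.974400))/(1+29/400) = 9253/10000 ≈ 0.925300
step 3 [3y] swap r/1=1106/27891: DF=(1 − 1106/27891·(0.974400+0.925300))/(1+1106/27891) = 4447/5000 ≈ 0.889400

1 1 609/625
2 2 9253/10000
3 3 4447/5000
DF(2y) = 9253/10000 ≈ 0.925300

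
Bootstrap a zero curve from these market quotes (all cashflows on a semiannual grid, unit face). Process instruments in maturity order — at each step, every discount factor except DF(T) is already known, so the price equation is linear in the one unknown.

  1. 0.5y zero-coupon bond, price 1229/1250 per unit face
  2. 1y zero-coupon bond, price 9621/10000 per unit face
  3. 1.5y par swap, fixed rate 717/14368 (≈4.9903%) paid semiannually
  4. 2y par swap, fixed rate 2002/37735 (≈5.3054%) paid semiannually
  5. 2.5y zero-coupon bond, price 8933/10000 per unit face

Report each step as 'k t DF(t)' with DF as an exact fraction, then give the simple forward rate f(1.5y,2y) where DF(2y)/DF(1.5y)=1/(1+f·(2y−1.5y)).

1 1/2 1229/1250
2 1 9621/10000
3 3/2 9283/10000
4 2 8999/10000
5 5/2 8933/10000
f(1.5y,2y) = ((9283/10000)/(8999/10000) − 1)/(1/2) = 568/8999 ≈ 6.3118%

step 1 [0.5y] zero: DF = P = 1229/1250 ≈ 0.983200
step 2 [1y] zero: DF = P = 9621/10000 ≈ 0.962100
step 3 [1.5y] swap r/2=717/28736: DF=(1 − 717/28736·(0.983200+0.962100))/(1+717/28736) = 9283/10000 ≈ 0.928300
step 4 [2y] swap r/2=1001/37735: DF=(1 − 1001/37735·(0.983200+0.962100+0.928300))/(1+1001/37735) = 8999/10000 ≈ 0.899900
step 5 [2.5y] zero: DF = P = 8933/10000 ≈ 0.893300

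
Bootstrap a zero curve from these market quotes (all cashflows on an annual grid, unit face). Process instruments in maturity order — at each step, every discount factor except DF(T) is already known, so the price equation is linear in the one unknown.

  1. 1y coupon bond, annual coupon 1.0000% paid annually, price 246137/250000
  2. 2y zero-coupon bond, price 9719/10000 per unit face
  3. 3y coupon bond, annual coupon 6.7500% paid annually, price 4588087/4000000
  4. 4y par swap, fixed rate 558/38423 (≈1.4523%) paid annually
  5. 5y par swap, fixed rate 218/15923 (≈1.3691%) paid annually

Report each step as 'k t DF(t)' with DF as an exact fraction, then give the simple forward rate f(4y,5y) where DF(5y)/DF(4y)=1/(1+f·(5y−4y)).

1 1 2437/2500
2 2 9719/10000
3 3 4757/5000
4 4 4721/5000
5 5 4673/5000
f(4y,5y) = ((4721/5000)/(4673/5000) − 1)/(1) = 48/4673 ≈ 1.0272%

step 1 [1y] bond c/1=1/100: DF=(246137/250000 − 1/100·(0))/(1+1/100) = 2437/2500 ≈ 0.974800
step 2 [2y] zero: DF = P = 9719/10000 ≈ 0.971900
step 3 [3y] bond c/1=27/400: DF=(4588087/4000000 − 27/400·(0.974800+0.971900))/(1+27/400) = 4757/5000 ≈ 0.951400
step 4 [4y] swap r/1=558/38423: DF=(1 − 558/38423·(0.974800+0.971900+0.951400))/(1+558/38423) = 4721/5000 ≈ 0.944200
step 5 [5y] swap r/1=218/15923: DF=(1 − 218/15923·(0.974800+0.971900+0.951400+0.944200))/(1+218/15923) = 4673/5000 ≈ 0.934600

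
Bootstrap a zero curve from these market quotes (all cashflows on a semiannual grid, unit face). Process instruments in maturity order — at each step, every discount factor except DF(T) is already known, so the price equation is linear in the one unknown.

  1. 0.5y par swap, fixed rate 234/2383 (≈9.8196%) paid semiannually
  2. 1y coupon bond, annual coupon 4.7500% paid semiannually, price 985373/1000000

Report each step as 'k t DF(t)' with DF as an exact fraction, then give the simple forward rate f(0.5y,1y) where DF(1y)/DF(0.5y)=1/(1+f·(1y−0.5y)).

step 1 [0.5y] swap r/2=117/2383: DF=(1 − 117/2383·(0))/(1+117/2383) = 2383/2500 ≈ 0.953200
step 2 [1y] bond c/2=19/800: DF=(985373/1000000 − 19/800·(0.953200))/(1+19/800) = 2351/2500 ≈ 0.940400

1 1/2 2383/2500
2 1 2351/2500
f(0.5y,1y) = ((2383/2500)/(2351/2500) − 1)/(1/2) = 64/2351 ≈ 2.7222%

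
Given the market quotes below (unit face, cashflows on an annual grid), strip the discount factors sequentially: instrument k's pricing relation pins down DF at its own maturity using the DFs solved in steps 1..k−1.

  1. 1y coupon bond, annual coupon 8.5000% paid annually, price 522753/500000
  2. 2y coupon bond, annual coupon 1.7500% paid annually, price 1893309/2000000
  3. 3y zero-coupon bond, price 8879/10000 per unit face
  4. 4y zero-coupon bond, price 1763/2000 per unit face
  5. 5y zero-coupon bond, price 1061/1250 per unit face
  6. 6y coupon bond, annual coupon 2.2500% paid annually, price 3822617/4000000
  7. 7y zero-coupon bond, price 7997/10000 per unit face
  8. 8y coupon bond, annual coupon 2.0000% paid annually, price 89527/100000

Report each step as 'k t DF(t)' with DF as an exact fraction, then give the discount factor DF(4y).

1 1 2409/2500
2 2 4569/5000
3 3 8879/10000
4 4 1763/2000
5 5 1061/1250
6 6 8357/10000
7 7 7997/10000
8 8 303/400
DF(4y) = 1763/2000 ≈ 0.881500

step 1 [1y] bond c/1=17/200: DF=(522753/500000 − 17/200·(0))/(1+17/200) = 2409/2500 ≈ 0.963600
step 2 [2y] bond c/1=7/400: DF=(1893309/2000000 − 7/400·(0.963600))/(1+7/400) = 4569/5000 ≈ 0.913800
step 3 [3y] zero: DF = P = 8879/10000 ≈ 0.887900
step 4 [4y] zero: DF = P = 1763/2000 ≈ 0.881500
step 5 [5y] zero: DF = P = 1061/1250 ≈ 0.848800
step 6 [6y] bond c/1=9/400: DF=(3822617/4000000 − 9/400·(0.963600+0.913800+0.887900+0.881500+0.848800))/(1+9/400) = 8357/10000 ≈ 0.835700
step 7 [7y] zero: DF = P = 7997/10000 ≈ 0.799700
step 8 [8y] bond c/1=1/50: DF=(89527/100000 − 1/50·(0.963600+0.913800+0.887900+0.881500+0.848800+0.835700+0.799700))/(1+1/50) = 303/400 ≈ 0.757500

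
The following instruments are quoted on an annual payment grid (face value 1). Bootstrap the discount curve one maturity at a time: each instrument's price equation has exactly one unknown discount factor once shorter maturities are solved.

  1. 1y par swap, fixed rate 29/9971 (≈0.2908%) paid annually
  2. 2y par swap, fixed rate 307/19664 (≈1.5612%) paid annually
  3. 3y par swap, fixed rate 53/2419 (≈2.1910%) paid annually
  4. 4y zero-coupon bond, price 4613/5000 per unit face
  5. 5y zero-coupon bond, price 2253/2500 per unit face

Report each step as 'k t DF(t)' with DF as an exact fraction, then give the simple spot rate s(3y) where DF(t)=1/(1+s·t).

1 1 9971/10000
2 2 9693/10000
3 3 2341/2500
4 4 4613/5000
5 5 2253/2500
s(3y) = (1/(2341/2500) − 1)/(3) = 53/2341 ≈ 2.2640%

step 1 [1y] swap r/1=29/9971: DF=(1 − 29/9971·(0))/(1+29/9971) = 9971/10000 ≈ 0.997100
step 2 [2y] swap r/1=307/19664: DF=(1 − 307/19664·(0.997100))/(1+307/19664) = 9693/10000 ≈ 0.969300
step 3 [3y] swap r/1=53/2419: DF=(1 − 53/2419·(0.997100+0.969300))/(1+53/2419) = 2341/2500 ≈ 0.936400
step 4 [4y] zero: DF = P = 4613/5000 ≈ 0.922600
step 5 [5y] zero: DF = P = 2253/2500 ≈ 0.901200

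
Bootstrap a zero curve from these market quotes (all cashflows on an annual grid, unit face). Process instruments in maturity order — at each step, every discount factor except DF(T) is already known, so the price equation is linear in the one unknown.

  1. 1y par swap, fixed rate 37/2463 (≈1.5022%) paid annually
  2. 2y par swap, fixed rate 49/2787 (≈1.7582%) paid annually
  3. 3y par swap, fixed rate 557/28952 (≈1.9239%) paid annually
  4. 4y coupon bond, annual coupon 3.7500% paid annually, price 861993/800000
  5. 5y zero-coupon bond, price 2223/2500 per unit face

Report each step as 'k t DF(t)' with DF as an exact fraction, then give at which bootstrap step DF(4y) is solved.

step 1 [1y] swap r/1=37/2463: DF=(1 − 37/2463·(0))/(1+37/2463) = 2463/2500 ≈ 0.985200
step 2 [2y] swap r/1=49/2787: DF=(1 − 49/2787·(0.985200))/(1+49/2787) = 9657/10000 ≈ 0.965700
step 3 [3y] swap r/1=557/28952: DF=(1 − 557/28952·(0.985200+0.965700))/(1+557/28952) = 9443/10000 ≈ 0.944300
step 4 [4y] bond c/1=3/80: DF=(861993/800000 − 3/80·(0.985200+0.965700+0.944300))/(1+3/80) = 9339/10000 ≈ 0.933900
step 5 [5y] zero: DF = P = 2223/2500 ≈ 0.889200

1 1 2463/2500
2 2 9657/10000
3 3 9443/10000
4 4 9339/10000
5 5 2223/2500
DF(4y) is solved at step 4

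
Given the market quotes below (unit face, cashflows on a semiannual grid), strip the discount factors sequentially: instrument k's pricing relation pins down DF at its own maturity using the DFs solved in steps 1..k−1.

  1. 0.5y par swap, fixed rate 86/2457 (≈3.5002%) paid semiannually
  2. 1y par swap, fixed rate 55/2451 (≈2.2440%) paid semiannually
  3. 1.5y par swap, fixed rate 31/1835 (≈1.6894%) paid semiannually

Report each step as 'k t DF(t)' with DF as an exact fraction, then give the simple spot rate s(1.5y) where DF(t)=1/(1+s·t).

1 1/2 2457/2500
2 1 489/500
3 3/2 1219/1250
s(1.5y) = (1/(1219/1250) − 1)/(3/2) = 62/3657 ≈ 1.6954%

step 1 [0.5y] swap r/2=43/2457: DF=(1 − 43/2457·(0))/(1+43/2457) = 2457/2500 ≈ 0.982800
step 2 [1y] swap r/2=55/4902: DF=(1 − 55/4902·(0.982800))/(1+55/4902) = 489/500 ≈ 0.978000
step 3 [1.5y] swap r/2=31/3670: DF=(1 − 31/3670·(0.982800+0.978000))/(1+31/3670) = 1219/1250 ≈ 0.975200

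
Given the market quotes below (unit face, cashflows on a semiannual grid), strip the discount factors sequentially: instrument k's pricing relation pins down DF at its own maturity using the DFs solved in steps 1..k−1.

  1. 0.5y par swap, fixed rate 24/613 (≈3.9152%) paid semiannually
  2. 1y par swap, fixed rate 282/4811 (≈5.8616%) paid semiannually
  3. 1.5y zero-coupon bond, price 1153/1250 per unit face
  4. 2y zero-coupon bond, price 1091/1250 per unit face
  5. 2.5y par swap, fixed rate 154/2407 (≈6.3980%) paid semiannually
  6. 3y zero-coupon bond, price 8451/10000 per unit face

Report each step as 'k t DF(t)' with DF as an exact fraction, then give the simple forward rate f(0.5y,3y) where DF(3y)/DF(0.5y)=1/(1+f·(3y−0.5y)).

step 1 [0.5y] swap r/2=12/613: DF=(1 − 12/613·(0))/(1+12/613) = 613/625 ≈ 0.980800
step 2 [1y] swap r/2=141/4811: DF=(1 − 141/4811·(0.980800))/(1+141/4811) = 2359/2500 ≈ 0.943600
step 3 [1.5y] zero: DF = P = 1153/1250 ≈ 0.922400
step 4 [2y] zero: DF = P = 1091/1250 ≈ 0.872800
step 5 [2.5y] swap r/2=77/2407: DF=(1 − 77/2407·(0.980800+0.943600+0.922400+0.872800))/(1+77/2407) = 8537/10000 ≈ 0.853700
step 6 [3y] zero: DF = P = 8451/10000 ≈ 0.845100

1 1/2 613/625
2 1 2359/2500
3 3/2 1153/1250
4 2 1091/1250
5 5/2 8537/10000
6 3 8451/10000
f(0.5y,3y) = ((613/625)/(8451/10000) − 1)/(5/2) = 2714/42255 ≈ 6.4229%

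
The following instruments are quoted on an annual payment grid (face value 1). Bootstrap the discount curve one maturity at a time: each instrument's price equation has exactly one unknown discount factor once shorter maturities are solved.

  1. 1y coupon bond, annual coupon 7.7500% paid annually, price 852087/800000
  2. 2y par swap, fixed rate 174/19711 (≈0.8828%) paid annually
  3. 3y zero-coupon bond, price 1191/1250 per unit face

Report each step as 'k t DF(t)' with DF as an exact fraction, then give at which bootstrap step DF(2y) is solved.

1 1 1977/2000
2 2 4913/5000
3 3 1191/1250
DF(2y) is solved at step 2

step 1 [1y] bond c/1=31/400: DF=(852087/800000 − 31/400·(0))/(1+31/400) = 1977/2000 ≈ 0.988500
step 2 [2y] swap r/1=174/19711: DF=(1 − 174/19711·(0.988500))/(1+174/19711) = 4913/5000 ≈ 0.982600
step 3 [3y] zero: DF = P = 1191/1250 ≈ 0.952800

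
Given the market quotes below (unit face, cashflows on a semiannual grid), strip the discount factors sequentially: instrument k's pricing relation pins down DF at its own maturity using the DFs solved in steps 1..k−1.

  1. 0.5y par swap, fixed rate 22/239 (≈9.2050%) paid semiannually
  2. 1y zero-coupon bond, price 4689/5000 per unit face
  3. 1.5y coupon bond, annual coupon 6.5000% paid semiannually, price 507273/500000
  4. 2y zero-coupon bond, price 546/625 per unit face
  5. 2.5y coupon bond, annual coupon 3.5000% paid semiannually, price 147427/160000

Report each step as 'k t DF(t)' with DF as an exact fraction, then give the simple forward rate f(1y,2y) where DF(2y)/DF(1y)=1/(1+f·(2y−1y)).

1 1/2 239/250
2 1 4689/5000
3 3/2 923/1000
4 2 546/625
5 5/2 8421/10000
f(1y,2y) = ((4689/5000)/(546/625) − 1)/(1) = 107/1456 ≈ 7.3489%

step 1 [0.5y] swap r/2=11/239: DF=(1 − 11/239·(0))/(1+11/239) = 239/250 ≈ 0.956000
step 2 [1y] zero: DF = P = 4689/5000 ≈ 0.937800
step 3 [1.5y] bond c/2=13/400: DF=(507273/500000 − 13/400·(0.956000+0.937800))/(1+13/400) = 923/1000 ≈ 0.923000
step 4 [2y] zero: DF = P = 546/625 ≈ 0.873600
step 5 [2.5y] bond c/2=7/400: DF=(147427/160000 − 7/400·(0.956000+0.937800+0.923000+0.873600))/(1+7/400) = 8421/10000 ≈ 0.842100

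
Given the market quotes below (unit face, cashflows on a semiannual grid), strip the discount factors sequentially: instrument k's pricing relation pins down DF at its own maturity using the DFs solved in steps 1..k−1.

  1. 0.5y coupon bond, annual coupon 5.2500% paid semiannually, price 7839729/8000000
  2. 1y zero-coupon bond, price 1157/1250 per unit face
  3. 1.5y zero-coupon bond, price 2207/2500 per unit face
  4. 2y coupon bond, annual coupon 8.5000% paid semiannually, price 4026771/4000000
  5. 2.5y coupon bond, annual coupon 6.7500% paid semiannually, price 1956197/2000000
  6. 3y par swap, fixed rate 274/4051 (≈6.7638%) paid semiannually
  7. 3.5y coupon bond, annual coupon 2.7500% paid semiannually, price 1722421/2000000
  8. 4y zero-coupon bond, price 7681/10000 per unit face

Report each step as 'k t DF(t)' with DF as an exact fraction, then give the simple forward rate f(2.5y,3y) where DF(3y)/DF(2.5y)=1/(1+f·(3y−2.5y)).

1 1/2 9549/10000
2 1 1157/1250
3 3/2 2207/2500
4 2 853/1000
5 5/2 8281/10000
6 3 8219/10000
7 7/2 7781/10000
8 4 7681/10000
f(2.5y,3y) = ((8281/10000)/(8219/10000) − 1)/(1/2) = 124/8219 ≈ 1.5087%

step 1 [0.5y] bond c/2=21/800: DF=(7839729/8000000 − 21/800·(0))/(1+21/800) = 9549/10000 ≈ 0.954900
step 2 [1y] zero: DF = P = 1157/1250 ≈ 0.925600
step 3 [1.5y] zero: DF = P = 2207/2500 ≈ 0.882800
step 4 [2y] bond c/2=17/400: DF=(4026771/4000000 − 17/400·(0.954900+0.925600+0.882800))/(1+17/400) = 853/1000 ≈ 0.853000
step 5 [2.5y] bond c/2=27/800: DF=(1956197/2000000 − 27/800·(0.954900+0.925600+0.882800+0.853000))/(1+27/800) = 8281/10000 ≈ 0.828100
step 6 [3y] swap r/2=137/4051: DF=(1 − 137/4051·(0.954900+0.925600+0.882800+0.853000+0.828100))/(1+137/4051) = 8219/10000 ≈ 0.821900
step 7 [3.5y] bond c/2=11/800: DF=(1722421/2000000 − 11/800·(0.954900+0.925600+0.882800+0.853000+0.828100+0.821900))/(1+11/800) = 7781/10000 ≈ 0.778100
step 8 [4y] zero: DF = P = 7681/10000 ≈ 0.768100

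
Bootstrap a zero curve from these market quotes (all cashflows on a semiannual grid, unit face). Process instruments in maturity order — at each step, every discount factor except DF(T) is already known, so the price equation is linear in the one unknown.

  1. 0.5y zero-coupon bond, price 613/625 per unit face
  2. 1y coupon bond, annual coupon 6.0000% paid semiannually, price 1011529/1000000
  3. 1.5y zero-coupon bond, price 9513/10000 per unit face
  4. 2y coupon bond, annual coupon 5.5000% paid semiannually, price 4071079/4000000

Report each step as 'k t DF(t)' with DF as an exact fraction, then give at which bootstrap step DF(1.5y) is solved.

step 1 [0.5y] zero: DF = P = 613/625 ≈ 0.980800
step 2 [1y] bond c/2=3/100: DF=(1011529/1000000 − 3/100·(0.980800))/(1+3/100) = 1907/2000 ≈ 0.953500
step 3 [1.5y] zero: DF = P = 9513/10000 ≈ 0.951300
step 4 [2y] bond c/2=11/400: DF=(4071079/4000000 − 11/400·(0.980800+0.953500+0.951300))/(1+11/400) = 9133/10000 ≈ 0.913300

1 1/2 613/625
2 1 1907/2000
3 3/2 9513/10000
4 2 9133/10000
DF(1.5y) is solved at step 3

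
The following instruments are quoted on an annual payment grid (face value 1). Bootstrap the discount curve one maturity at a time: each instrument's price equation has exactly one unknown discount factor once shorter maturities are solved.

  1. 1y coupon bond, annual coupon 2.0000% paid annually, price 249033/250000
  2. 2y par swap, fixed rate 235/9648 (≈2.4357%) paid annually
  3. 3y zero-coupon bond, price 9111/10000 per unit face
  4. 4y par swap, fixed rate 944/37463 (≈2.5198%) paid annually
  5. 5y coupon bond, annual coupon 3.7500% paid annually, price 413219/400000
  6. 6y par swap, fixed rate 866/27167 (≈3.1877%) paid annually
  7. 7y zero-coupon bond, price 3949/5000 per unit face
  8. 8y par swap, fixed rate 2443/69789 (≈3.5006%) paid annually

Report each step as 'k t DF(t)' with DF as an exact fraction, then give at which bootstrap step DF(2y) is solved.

step 1 [1y] bond c/1=1/50: DF=(249033/250000 − 1/50·(0))/(1+1/50) = 4883/5000 ≈ 0.976600
step 2 [2y] swap r/1=235/9648: DF=(1 − 235/9648·(0.976600))/(1+235/9648) = 953/1000 ≈ 0.953000
step 3 [3y] zero: DF = P = 9111/10000 ≈ 0.911100
step 4 [4y] swap r/1=944/37463: DF=(1 − 944/37463·(0.976600+0.953000+0.911100))/(1+944/37463) = 566/625 ≈ 0.905600
step 5 [5y] bond c/1=3/80: DF=(413219/400000 − 3/80·(0.976600+0.953000+0.911100+0.905600))/(1+3/80) = 8603/10000 ≈ 0.860300
step 6 [6y] swap r/1=866/27167: DF=(1 − 866/27167·(0.976600+0.953000+0.911100+0.905600+0.860300))/(1+866/27167) = 2067/2500 ≈ 0.826800
step 7 [7y] zero: DF = P = 3949/5000 ≈ 0.789800
step 8 [8y] swap r/1=2443/69789: DF=(1 − 2443/69789·(0.976600+0.953000+0.911100+0.905600+0.860300+0.826800+0.789800))/(1+2443/69789) = 7557/10000 ≈ 0.755700

1 1 4883/5000
2 2 953/1000
3 3 9111/10000
4 4 566/625
5 5 8603/10000
6 6 2067/2500
7 7 3949/5000
8 8 7557/10000
DF(2y) is solved at step 2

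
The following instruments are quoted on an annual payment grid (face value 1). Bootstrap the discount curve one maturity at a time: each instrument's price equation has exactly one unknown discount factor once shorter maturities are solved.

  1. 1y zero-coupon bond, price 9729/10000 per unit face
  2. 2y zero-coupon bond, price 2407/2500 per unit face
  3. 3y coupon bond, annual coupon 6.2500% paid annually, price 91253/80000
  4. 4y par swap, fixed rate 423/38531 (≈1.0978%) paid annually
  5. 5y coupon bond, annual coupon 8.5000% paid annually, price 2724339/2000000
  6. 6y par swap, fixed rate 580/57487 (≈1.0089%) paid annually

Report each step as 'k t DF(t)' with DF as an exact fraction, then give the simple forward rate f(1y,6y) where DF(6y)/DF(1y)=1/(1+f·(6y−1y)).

1 1 9729/10000
2 2 2407/2500
3 3 9597/10000
4 4 9577/10000
5 5 596/625
6 6 471/500
f(1y,6y) = ((9729/10000)/(471/500) − 1)/(5) = 103/15700 ≈ 0.6561%

step 1 [1y] zero: DF = P = 9729/10000 ≈ 0.972900
step 2 [2y] zero: DF = P = 2407/2500 ≈ 0.962800
step 3 [3y] bond c/1=1/16: DF=(91253/80000 − 1/16·(0.972900+0.962800))/(1+1/16) = 9597/10000 ≈ 0.959700
step 4 [4y] swap r/1=423/38531: DF=(1 − 423/38531·(0.972900+0.962800+0.959700))/(1+423/38531) = 9577/10000 ≈ 0.957700
step 5 [5y] bond c/1=17/200: DF=(2724339/2000000 − 17/200·(0.972900+0.962800+0.959700+0.957700))/(1+17/200) = 596/625 ≈ 0.953600
step 6 [6y] swap r/1=580/57487: DF=(1 − 580/57487·(0.972900+0.962800+0.959700+0.957700+0.953600))/(1+580/57487) = 471/500 ≈ 0.942000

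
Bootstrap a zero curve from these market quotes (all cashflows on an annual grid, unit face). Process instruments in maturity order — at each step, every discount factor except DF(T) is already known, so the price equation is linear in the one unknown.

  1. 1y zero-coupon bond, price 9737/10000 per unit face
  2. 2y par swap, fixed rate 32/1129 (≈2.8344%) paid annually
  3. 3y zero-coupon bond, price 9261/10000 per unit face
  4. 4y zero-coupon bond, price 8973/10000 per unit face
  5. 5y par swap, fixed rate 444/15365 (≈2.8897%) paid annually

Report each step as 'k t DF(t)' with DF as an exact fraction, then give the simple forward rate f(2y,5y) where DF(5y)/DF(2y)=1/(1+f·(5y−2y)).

1 1 9737/10000
2 2 591/625
3 3 9261/10000
4 4 8973/10000
5 5 2167/2500
f(2y,5y) = ((591/625)/(2167/2500) − 1)/(3) = 1/33 ≈ 3.0303%

step 1 [1y] zero: DF = P = 9737/10000 ≈ 0.973700
step 2 [2y] swap r/1=32/1129: DF=(1 − 32/1129·(0.973700))/(1+32/1129) = 591/625 ≈ 0.945600
step 3 [3y] zero: DF = P = 9261/10000 ≈ 0.926100
step 4 [4y] zero: DF = P = 8973/10000 ≈ 0.897300
step 5 [5y] swap r/1=444/15365: DF=(1 − 444/15365·(0.973700+0.945600+0.926100+0.897300))/(1+444/15365) = 2167/2500 ≈ 0.866800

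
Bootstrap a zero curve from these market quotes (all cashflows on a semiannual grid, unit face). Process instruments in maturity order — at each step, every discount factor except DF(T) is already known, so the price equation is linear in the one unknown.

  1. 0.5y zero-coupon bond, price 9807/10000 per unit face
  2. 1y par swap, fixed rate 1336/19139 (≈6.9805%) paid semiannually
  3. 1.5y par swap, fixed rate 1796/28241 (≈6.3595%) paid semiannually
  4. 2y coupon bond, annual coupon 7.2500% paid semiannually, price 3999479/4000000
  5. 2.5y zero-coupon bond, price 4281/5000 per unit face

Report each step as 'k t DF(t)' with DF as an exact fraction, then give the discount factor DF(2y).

step 1 [0.5y] zero: DF = P = 9807/10000 ≈ 0.980700
step 2 [1y] swap r/2=668/19139: DF=(1 − 668/19139·(0.980700))/(1+668/19139) = 2333/2500 ≈ 0.933200
step 3 [1.5y] swap r/2=898/28241: DF=(1 − 898/28241·(0.980700+0.933200))/(1+898/28241) = 4551/5000 ≈ 0.910200
step 4 [2y] bond c/2=29/800: DF=(3999479/4000000 − 29/800·(0.980700+0.933200+0.910200))/(1+29/800) = 8661/10000 ≈ 0.866100
step 5 [2.5y] zero: DF = P = 4281/5000 ≈ 0.856200

1 1/2 9807/10000
2 1 2333/2500
3 3/2 4551/5000
4 2 8661/10000
5 5/2 4281/5000
DF(2y) = 8661/10000 ≈ 0.866100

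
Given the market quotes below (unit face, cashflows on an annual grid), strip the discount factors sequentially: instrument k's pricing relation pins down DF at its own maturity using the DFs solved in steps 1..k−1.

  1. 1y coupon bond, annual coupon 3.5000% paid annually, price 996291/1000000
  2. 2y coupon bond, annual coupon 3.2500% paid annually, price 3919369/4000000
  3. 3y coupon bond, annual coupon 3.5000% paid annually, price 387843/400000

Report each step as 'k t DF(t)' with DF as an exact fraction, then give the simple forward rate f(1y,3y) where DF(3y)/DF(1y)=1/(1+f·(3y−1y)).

1 1 4813/5000
2 2 9187/10000
3 3 2183/2500
f(1y,3y) = ((4813/5000)/(2183/2500) − 1)/(2) = 447/8732 ≈ 5.1191%

step 1 [1y] bond c/1=7/200: DF=(996291/1000000 − 7/200·(0))/(1+7/200) = 4813/5000 ≈ 0.962600
step 2 [2y] bond c/1=13/400: DF=(3919369/4000000 − 13/400·(0.962600))/(1+13/400) = 9187/10000 ≈ 0.918700
step 3 [3y] bond c/1=7/200: DF=(387843/400000 − 7/200·(0.962600+0.918700))/(1+7/200) = 2183/2500 ≈ 0.873200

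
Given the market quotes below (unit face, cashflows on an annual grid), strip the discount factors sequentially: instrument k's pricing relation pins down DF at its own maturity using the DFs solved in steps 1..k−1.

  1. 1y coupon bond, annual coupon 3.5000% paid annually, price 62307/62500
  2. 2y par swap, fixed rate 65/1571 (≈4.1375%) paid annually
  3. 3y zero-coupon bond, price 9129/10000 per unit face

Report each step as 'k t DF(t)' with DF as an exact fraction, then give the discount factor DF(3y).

1 1 602/625
2 2 461/500
3 3 9129/10000
DF(3y) = 9129/10000 ≈ 0.912900

step 1 [1y] bond c/1=7/200: DF=(62307/62500 − 7/200·(0))/(1+7/200) = 602/625 ≈ 0.963200
step 2 [2y] swap r/1=65/1571: DF=(1 − 65/1571·(0.963200))/(1+65/1571) = 461/500 ≈ 0.922000
step 3 [3y] zero: DF = P = 9129/10000 ≈ 0.912900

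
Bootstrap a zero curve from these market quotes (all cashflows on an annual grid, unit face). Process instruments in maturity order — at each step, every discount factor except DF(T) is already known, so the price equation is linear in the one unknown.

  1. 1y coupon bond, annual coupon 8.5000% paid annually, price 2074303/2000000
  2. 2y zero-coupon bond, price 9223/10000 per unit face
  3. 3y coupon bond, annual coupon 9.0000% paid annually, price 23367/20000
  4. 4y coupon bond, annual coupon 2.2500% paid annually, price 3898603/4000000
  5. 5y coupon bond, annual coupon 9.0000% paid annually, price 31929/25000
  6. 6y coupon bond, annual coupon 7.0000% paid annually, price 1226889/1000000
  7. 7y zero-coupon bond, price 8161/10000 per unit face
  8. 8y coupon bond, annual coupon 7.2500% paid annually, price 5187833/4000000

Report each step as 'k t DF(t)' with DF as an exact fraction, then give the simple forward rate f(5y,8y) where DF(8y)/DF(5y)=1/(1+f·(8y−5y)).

1 1 9559/10000
2 2 9223/10000
3 3 573/625
4 4 8917/10000
5 5 8673/10000
6 6 8487/10000
7 7 8161/10000
8 8 7889/10000
f(5y,8y) = ((8673/10000)/(7889/10000) − 1)/(3) = 16/483 ≈ 3.3126%

step 1 [1y] bond c/1=17/200: DF=(2074303/2000000 − 17/200·(0))/(1+17/200) = 9559/10000 ≈ 0.955900
step 2 [2y] zero: DF = P = 9223/10000 ≈ 0.922300
step 3 [3y] bond c/1=9/100: DF=(23367/20000 − 9/100·(0.955900+0.922300))/(1+9/100) = 573/625 ≈ 0.916800
step 4 [4y] bond c/1=9/400: DF=(3898603/4000000 − 9/400·(0.955900+0.922300+0.916800))/(1+9/400) = 8917/10000 ≈ 0.891700
step 5 [5y] bond c/1=9/100: DF=(31929/25000 − 9/100·(0.955900+0.922300+0.916800+0.891700))/(1+9/100) = 8673/10000 ≈ 0.867300
step 6 [6y] bond c/1=7/100: DF=(1226889/1000000 − 7/100·(0.955900+0.922300+0.916800+0.891700+0.867300))/(1+7/100) = 8487/10000 ≈ 0.848700
step 7 [7y] zero: DF = P = 8161/10000 ≈ 0.816100
step 8 [8y] bond c/1=29/400: DF=(5187833/4000000 − 29/400·(0.955900+0.922300+0.916800+0.891700+0.867300+0.848700+0.816100))/(1+29/400) = 7889/10000 ≈ 0.788900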